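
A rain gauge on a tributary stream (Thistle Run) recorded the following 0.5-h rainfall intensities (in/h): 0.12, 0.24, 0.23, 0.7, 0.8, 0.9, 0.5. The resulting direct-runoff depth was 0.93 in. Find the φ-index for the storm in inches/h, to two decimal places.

φ ≈ 0.26 in/h

Only the 4 blocks with intensity above φ contribute runoff: 0.7, 0.8, 0.9, 0.5 in/h.
Σ(I−φ)·Δt = d  ⇒  (0.7+0.8+0.9+0.5 − 4φ)·0.5 = 0.93
φ = (2.900 − 0.93/0.5) / 4 = 0.26 in/h.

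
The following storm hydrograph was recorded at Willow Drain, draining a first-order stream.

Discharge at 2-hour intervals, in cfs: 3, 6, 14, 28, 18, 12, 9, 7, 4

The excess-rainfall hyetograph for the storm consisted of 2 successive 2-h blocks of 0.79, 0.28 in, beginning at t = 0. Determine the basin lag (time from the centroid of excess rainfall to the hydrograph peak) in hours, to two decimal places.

t_L ≈ 4.48 h

Centroid of excess rainfall: t_c = Σ P_i·t̄_i / ΣP_i = 1.5234 h (block centres at 1, 3 h).
Hydrograph peak occurs at t = 6 h, so basin lag t_L = 6 − 1.5234 = 4.48 h.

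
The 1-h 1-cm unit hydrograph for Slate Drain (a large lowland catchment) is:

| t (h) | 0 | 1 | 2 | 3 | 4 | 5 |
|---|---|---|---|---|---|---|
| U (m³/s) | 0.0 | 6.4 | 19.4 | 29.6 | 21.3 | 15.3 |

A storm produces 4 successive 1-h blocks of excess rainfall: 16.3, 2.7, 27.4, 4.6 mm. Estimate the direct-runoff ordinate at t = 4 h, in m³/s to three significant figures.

Q ≈ 98.8 m³/s

By discrete convolution, Q_j = Σ (P_i / 10 mm) · U_{j−i}.
At t = 4 h (j=4): Q = (16.3/10)·21.3 + (2.7/10)·29.6 + (27.4/10)·19.4 + (4.6/10)·6.4 = 98.8 m³/s.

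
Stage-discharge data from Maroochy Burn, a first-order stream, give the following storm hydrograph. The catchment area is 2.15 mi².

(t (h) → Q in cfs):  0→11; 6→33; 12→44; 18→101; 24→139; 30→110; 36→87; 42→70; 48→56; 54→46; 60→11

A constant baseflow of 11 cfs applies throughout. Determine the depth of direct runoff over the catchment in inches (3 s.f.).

d ≈ 2.54 in

Direct runoff: 0.0, 22.0, 33.0, 90.0, 128.0, 99.0, 76.0, 59.0, 45.0, 35.0, 0.0 cfs; ΣQ_DR = 587.0 cfs.
V = ΣQ_DR · Δt = 587.0 × 21600 s = 1.268 × 10^7 ft³.
Over A = 2.15 mi², depth = V / A = 2.54 in.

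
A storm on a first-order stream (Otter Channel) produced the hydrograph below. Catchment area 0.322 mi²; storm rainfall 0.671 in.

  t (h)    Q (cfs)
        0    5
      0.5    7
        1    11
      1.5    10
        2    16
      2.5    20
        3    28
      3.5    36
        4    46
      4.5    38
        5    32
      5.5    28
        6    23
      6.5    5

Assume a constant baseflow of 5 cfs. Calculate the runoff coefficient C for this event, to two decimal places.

ΣQ_DR = 235.0 cfs; V = ΣQ_DR·Δt = 4.230 × 10^5 ft³.
Runoff depth d = V / A = 0.5655 in.
C = d / P = 0.5655 / 0.671 = 0.84.

C ≈ 0.84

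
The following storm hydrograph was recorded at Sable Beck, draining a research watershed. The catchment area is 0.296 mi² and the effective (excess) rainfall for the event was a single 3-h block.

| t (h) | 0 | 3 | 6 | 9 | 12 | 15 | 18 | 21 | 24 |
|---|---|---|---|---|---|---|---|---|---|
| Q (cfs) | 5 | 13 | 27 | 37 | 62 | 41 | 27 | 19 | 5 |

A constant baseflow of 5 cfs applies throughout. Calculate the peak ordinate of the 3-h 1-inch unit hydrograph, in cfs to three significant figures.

U_p ≈ 19.0 cfs

Direct runoff: 0.0, 8.0, 22.0, 32.0, 57.0, 36.0, 22.0, 14.0, 0.0 cfs; ΣQ_DR = 191.0 cfs, peak = 57.0 cfs.
Runoff depth d = ΣQ_DR·Δt / A = 191.0 × 10800 / (0.296 mi²) = 3.000 in.
The 1-inch UH is the DRH scaled by (1 in)/d, so U_p = 57.0 × 1/3.000 = 19.0 cfs.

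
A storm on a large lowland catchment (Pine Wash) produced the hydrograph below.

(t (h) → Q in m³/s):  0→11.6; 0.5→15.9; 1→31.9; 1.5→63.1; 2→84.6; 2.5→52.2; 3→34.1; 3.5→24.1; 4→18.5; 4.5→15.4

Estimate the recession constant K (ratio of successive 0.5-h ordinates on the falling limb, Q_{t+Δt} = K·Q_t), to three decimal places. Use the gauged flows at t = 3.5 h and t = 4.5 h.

K ≈ 0.799

Using the recession-limb readings at t = 3.5 h and t = 4.5 h: Q falls from 24.1 to 15.4 m³/s over 2 intervals.
K = (Q₂/Q₁)^(1/2) = (15.4/24.1)^(1/2) = 0.799.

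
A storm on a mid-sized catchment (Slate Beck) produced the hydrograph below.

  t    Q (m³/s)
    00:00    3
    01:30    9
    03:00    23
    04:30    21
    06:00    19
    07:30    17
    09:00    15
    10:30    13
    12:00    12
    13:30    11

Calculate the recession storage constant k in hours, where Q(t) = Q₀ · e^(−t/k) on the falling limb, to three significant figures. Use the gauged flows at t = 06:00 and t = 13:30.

On the falling limb, Q drops from 19 to 11 m³/s between t = 06:00 and t = 13:30 (Δt = 7.5 h).
k = −Δt / ln(Q₂/Q₁) = −7.5 / ln(11/19) = 13.7 h.

k ≈ 13.7 h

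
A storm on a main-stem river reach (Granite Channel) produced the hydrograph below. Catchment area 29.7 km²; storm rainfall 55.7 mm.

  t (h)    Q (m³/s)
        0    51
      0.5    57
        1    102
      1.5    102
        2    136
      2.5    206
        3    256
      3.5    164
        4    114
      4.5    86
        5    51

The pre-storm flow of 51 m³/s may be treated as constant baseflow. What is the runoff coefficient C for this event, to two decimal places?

C ≈ 0.83

ΣQ_DR = 764.0 m³/s; V = ΣQ_DR·Δt = 1.375 × 10^6 m³.
Runoff depth d = V / A = 46.30 mm.
C = d / P = 46.30 / 55.7 = 0.83.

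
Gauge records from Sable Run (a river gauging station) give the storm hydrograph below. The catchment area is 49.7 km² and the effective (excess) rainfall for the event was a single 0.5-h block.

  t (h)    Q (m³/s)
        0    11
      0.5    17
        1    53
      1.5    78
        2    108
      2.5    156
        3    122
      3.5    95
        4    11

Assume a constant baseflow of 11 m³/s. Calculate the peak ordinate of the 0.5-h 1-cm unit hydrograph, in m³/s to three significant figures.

Direct runoff: 0.0, 6.0, 42.0, 67.0, 97.0, 145.0, 111.0, 84.0, 0.0 m³/s; ΣQ_DR = 552.0 m³/s, peak = 145.0 m³/s.
Runoff depth d = ΣQ_DR·Δt / A = 552.0 × 1800 / (49.7 km²) = 19.99 mm.
The 1-cm UH is the DRH scaled by (10 mm)/d, so U_p = 145.0 × 10/19.99 = 72.5 m³/s.

U_p ≈ 72.5 m³/s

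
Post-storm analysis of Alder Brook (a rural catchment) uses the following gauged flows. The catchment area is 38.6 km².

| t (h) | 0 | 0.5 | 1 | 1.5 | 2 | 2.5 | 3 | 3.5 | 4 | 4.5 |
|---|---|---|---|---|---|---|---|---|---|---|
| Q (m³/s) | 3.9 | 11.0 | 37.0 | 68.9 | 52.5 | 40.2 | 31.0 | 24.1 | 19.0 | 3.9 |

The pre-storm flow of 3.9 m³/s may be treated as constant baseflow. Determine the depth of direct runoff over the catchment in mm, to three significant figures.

Direct runoff: 0.0, 7.1, 33.1, 65.0, 48.6, 36.3, 27.1, 20.2, 15.1, 0.0 m³/s; ΣQ_DR = 252.5 m³/s.
V = ΣQ_DR · Δt = 252.5 × 1800 s = 4.545 × 10^5 m³.
Over A = 38.6 km², depth = V / A = 11.8 mm.

d ≈ 11.8 mm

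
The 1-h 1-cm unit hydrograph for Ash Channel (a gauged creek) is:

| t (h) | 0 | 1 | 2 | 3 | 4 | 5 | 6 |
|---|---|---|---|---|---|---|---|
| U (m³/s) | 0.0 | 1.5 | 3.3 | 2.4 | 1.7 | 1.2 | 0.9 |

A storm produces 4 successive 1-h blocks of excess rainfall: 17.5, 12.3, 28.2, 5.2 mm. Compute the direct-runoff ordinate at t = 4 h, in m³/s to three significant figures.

By discrete convolution, Q_j = Σ (P_i / 10 mm) · U_{j−i}.
At t = 4 h (j=4): Q = (17.5/10)·1.7 + (12.3/10)·2.4 + (28.2/10)·3.3 + (5.2/10)·1.5 = 16.0 m³/s.

Q ≈ 16.0 m³/s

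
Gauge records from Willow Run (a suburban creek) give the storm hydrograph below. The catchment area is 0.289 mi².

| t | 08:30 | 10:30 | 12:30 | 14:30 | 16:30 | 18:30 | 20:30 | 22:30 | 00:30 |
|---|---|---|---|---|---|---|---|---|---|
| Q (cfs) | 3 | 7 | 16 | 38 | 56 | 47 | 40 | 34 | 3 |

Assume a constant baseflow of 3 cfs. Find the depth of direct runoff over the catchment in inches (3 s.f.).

d ≈ 2.33 in

Direct runoff: 0.0, 4.0, 13.0, 35.0, 53.0, 44.0, 37.0, 31.0, 0.0 cfs; ΣQ_DR = 217.0 cfs.
V = ΣQ_DR · Δt = 217.0 × 7200 s = 1.562 × 10^6 ft³.
Over A = 0.289 mi², depth = V / A = 2.33 in.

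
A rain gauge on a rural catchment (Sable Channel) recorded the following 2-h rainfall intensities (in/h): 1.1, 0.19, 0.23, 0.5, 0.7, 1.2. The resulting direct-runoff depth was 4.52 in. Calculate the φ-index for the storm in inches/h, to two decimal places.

Only the 4 blocks with intensity above φ contribute runoff: 1.1, 0.5, 0.7, 1.2 in/h.
Σ(I−φ)·Δt = d  ⇒  (1.1+0.5+0.7+1.2 − 4φ)·2 = 4.52
φ = (3.500 − 4.52/2) / 4 = 0.31 in/h.

φ ≈ 0.31 in/h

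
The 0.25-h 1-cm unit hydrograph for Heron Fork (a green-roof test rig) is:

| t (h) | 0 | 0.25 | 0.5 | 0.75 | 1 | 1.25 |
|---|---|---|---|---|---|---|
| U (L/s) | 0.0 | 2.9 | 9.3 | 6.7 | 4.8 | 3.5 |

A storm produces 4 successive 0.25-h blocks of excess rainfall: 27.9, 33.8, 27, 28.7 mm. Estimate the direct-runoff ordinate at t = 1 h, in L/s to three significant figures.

Q ≈ 69.5 L/s

By discrete convolution, Q_j = Σ (P_i / 10 mm) · U_{j−i}.
At t = 1 h (j=4): Q = (27.9/10)·4.8 + (33.8/10)·6.7 + (27/10)·9.3 + (28.7/10)·2.9 = 69.5 L/s.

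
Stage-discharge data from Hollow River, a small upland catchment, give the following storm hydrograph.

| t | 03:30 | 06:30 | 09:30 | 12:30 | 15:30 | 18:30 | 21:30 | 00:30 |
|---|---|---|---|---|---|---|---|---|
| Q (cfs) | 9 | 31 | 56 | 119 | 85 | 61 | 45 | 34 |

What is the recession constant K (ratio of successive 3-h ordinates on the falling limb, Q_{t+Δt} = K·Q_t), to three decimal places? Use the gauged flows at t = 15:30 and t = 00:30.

Using the recession-limb readings at t = 15:30 and t = 00:30: Q falls from 85 to 34 cfs over 3 intervals.
K = (Q₂/Q₁)^(1/3) = (34/85)^(1/3) = 0.737.

K ≈ 0.737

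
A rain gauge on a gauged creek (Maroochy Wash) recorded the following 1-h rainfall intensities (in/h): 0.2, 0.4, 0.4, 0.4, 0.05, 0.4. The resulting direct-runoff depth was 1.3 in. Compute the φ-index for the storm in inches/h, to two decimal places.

φ ≈ 0.10 in/h

Only the 5 blocks with intensity above φ contribute runoff: 0.2, 0.4, 0.4, 0.4, 0.4 in/h.
Σ(I−φ)·Δt = d  ⇒  (0.2+0.4+0.4+0.4+0.4 − 5φ)·1 = 1.3
φ = (1.800 − 1.3/1) / 5 = 0.10 in/h.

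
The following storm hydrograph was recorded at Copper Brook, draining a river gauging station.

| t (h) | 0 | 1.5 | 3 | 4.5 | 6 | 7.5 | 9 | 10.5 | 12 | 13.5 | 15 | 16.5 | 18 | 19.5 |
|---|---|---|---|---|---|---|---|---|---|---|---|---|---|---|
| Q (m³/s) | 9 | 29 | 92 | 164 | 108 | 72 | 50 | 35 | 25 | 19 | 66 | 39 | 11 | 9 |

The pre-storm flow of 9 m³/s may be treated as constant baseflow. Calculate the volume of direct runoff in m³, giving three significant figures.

Direct-runoff ordinates (Q − Q_b): 0.0, 20.0, 83.0, 155.0, 99.0, 63.0, 41.0, 26.0, 16.0, 10.0, 57.0, 30.0, 2.0, 0.0 m³/s.
ΣQ_DR = 602.0 m³/s.
With Δt = 1.5 h = 5400 s, V = ΣQ_DR · Δt = 602.0 × 5400 = 3.25 × 10^6 m³.

V ≈ 3.25 × 10^6 m³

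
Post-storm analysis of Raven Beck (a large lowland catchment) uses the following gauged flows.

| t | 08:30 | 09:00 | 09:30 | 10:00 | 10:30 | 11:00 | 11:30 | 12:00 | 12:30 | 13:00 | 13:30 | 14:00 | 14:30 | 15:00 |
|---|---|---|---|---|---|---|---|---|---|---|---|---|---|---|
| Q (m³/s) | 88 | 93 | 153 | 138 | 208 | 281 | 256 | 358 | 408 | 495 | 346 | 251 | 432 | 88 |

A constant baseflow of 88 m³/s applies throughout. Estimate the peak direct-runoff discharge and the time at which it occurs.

Subtracting baseflow gives direct-runoff ordinates: 0.0, 5.0, 65.0, 50.0, 120.0, 193.0, 168.0, 270.0, 320.0, 407.0, 258.0, 163.0, 344.0, 0.0 m³/s.
The maximum is 407.0 m³/s, occurring at the reading for t = 13:00.

Q_p = 407.0 m³/s at t = 13:00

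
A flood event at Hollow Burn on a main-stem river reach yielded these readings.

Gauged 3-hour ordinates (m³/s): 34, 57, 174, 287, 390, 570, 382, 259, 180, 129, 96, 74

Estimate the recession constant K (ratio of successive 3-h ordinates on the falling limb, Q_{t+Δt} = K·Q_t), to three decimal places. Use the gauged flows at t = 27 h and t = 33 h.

K ≈ 0.757

Using the recession-limb readings at t = 27 h and t = 33 h: Q falls from 129 to 74 m³/s over 2 intervals.
K = (Q₂/Q₁)^(1/2) = (74/129)^(1/2) = 0.757.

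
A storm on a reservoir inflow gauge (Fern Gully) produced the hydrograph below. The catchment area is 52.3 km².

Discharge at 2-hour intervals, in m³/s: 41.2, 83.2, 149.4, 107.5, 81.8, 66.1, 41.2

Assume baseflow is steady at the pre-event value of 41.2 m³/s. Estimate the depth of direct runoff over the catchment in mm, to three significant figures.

d ≈ 38.8 mm

Direct runoff: 0.0, 42.0, 108.2, 66.3, 40.6, 24.9, 0.0 m³/s; ΣQ_DR = 282.0 m³/s.
V = ΣQ_DR · Δt = 282.0 × 7200 s = 2.030 × 10^6 m³.
Over A = 52.3 km², depth = V / A = 38.8 mm.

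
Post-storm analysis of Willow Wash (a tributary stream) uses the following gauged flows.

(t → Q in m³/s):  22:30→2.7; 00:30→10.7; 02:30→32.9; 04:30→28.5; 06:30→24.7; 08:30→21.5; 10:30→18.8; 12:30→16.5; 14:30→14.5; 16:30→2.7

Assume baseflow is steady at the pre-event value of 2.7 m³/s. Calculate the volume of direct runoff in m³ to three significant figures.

Direct-runoff ordinates (Q − Q_b): 0.0, 8.0, 30.2, 25.8, 22.0, 18.8, 16.1, 13.8, 11.8, 0.0 m³/s.
ΣQ_DR = 146.5 m³/s.
With Δt = 2 h = 7200 s, V = ΣQ_DR · Δt = 146.5 × 7200 = 1.05 × 10^6 m³.

V ≈ 1.05 × 10^6 m³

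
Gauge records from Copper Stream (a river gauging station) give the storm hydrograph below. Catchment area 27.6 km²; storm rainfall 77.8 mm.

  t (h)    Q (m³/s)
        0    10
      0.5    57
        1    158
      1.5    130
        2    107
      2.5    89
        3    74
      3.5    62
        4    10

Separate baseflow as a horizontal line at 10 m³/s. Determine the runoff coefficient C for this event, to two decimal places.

ΣQ_DR = 607.0 m³/s; V = ΣQ_DR·Δt = 1.093 × 10^6 m³.
Runoff depth d = V / A = 39.59 mm.
C = d / P = 39.59 / 77.8 = 0.51.

C ≈ 0.51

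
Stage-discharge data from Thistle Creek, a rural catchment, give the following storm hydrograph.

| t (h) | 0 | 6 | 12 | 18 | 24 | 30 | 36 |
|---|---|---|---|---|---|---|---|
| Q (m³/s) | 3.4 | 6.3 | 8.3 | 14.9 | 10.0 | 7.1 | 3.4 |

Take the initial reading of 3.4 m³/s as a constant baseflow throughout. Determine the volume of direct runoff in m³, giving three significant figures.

Direct-runoff ordinates (Q − Q_b): 0.0, 2.9, 4.9, 11.5, 6.6, 3.7, 0.0 m³/s.
ΣQ_DR = 29.60 m³/s.
With Δt = 6 h = 21600 s, V = ΣQ_DR · Δt = 29.60 × 21600 = 6.39 × 10^5 m³.

V ≈ 6.39 × 10^5 m³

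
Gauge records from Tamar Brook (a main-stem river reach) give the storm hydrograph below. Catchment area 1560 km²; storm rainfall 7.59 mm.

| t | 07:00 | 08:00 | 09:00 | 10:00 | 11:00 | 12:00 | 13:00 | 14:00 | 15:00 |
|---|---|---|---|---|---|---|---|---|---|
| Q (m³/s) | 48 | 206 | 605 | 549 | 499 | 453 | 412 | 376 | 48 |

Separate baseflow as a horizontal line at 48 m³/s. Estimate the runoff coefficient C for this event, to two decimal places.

ΣQ_DR = 2764 m³/s; V = ΣQ_DR·Δt = 9.950 × 10^6 m³.
Runoff depth d = V / A = 6.378 mm.
C = d / P = 6.378 / 7.59 = 0.84.

C ≈ 0.84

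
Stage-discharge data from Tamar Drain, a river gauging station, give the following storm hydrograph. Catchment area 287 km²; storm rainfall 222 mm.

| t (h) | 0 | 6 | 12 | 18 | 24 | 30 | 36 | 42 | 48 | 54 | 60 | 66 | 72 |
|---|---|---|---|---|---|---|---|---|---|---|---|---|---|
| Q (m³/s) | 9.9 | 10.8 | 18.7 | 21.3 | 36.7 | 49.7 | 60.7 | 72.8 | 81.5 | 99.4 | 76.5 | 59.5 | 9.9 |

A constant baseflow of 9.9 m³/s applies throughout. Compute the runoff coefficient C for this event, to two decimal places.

ΣQ_DR = 478.7 m³/s; V = ΣQ_DR·Δt = 1.034 × 10^7 m³.
Runoff depth d = V / A = 36.03 mm.
C = d / P = 36.03 / 222 = 0.16.

C ≈ 0.16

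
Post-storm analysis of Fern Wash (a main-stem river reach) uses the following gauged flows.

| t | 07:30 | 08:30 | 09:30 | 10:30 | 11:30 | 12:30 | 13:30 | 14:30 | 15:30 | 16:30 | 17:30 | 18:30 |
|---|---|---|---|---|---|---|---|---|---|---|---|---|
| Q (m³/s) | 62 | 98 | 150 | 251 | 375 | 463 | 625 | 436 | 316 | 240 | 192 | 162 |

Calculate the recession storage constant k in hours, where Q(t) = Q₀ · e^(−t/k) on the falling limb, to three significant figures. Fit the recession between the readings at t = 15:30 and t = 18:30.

k ≈ 4.49 h

On the falling limb, Q drops from 316 to 162 m³/s between t = 15:30 and t = 18:30 (Δt = 3 h).
k = −Δt / ln(Q₂/Q₁) = −3 / ln(162/316) = 4.49 h.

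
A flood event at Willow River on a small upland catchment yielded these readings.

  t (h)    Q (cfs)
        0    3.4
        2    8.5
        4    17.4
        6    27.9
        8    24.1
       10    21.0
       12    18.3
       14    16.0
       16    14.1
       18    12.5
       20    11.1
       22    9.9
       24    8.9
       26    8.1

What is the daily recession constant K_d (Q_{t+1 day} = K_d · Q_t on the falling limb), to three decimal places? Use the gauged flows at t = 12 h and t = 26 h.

K_d ≈ 0.247

Between t = 12 h and t = 26 h the flow falls from 18.3 to 8.1 cfs over 7×2 h = 14 h.
Per-interval ratio K = (8.1/18.3)^(1/7) = 0.8901; K_d = K^(24/2) = 0.247.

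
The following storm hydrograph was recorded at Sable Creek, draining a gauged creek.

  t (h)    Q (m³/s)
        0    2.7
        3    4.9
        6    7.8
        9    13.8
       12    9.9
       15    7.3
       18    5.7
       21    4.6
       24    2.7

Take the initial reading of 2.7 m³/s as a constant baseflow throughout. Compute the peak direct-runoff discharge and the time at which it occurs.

Q_p = 11.1 m³/s at t = 9 h

Subtracting baseflow gives direct-runoff ordinates: 0.0, 2.2, 5.1, 11.1, 7.2, 4.6, 3.0, 1.9, 0.0 m³/s.
The maximum is 11.1 m³/s, occurring at the reading for t = 9 h.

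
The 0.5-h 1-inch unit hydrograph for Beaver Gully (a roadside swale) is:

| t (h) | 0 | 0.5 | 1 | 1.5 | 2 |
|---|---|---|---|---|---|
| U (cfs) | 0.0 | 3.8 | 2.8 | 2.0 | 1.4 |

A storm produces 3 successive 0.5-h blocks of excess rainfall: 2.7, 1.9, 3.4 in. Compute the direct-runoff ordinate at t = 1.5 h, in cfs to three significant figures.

Q ≈ 23.6 cfs

By discrete convolution, Q_j = Σ (P_i / 1 in) · U_{j−i}.
At t = 1.5 h (j=3): Q = (2.7/1)·2.0 + (1.9/1)·2.8 + (3.4/1)·3.8 = 23.6 cfs.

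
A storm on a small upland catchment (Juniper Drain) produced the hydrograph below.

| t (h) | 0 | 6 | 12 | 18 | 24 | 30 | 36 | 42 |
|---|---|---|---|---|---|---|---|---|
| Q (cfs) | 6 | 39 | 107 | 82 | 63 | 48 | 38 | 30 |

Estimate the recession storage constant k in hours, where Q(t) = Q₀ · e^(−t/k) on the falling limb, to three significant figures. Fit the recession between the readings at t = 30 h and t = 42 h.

k ≈ 25.5 h

On the falling limb, Q drops from 48 to 30 cfs between t = 30 h and t = 42 h (Δt = 12 h).
k = −Δt / ln(Q₂/Q₁) = −12 / ln(30/48) = 25.5 h.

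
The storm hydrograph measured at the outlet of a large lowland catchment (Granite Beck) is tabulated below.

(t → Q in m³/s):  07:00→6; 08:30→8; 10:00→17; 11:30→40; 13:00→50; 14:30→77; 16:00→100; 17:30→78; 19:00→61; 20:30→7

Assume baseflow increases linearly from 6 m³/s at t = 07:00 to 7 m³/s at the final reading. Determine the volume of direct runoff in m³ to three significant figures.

V ≈ 2.05 × 10^6 m³

Direct-runoff ordinates (Q − Q_b): 0.00, 1.89, 10.78, 33.67, 43.56, 70.44, 93.33, 71.22, 54.11, 0.00 m³/s.
ΣQ_DR = 379.0 m³/s.
With Δt = 1.5 h = 5400 s, V = ΣQ_DR · Δt = 379.0 × 5400 = 2.05 × 10^6 m³.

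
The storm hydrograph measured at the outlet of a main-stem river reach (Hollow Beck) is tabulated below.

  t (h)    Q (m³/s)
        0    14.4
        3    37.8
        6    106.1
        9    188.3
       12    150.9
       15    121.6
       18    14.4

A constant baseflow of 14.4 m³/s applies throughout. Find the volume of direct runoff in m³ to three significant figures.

V ≈ 5.75 × 10^6 m³

Direct-runoff ordinates (Q − Q_b): 0.0, 23.4, 91.7, 173.9, 136.5, 107.2, 0.0 m³/s.
ΣQ_DR = 532.7 m³/s.
With Δt = 3 h = 10800 s, V = ΣQ_DR · Δt = 532.7 × 10800 = 5.75 × 10^6 m³.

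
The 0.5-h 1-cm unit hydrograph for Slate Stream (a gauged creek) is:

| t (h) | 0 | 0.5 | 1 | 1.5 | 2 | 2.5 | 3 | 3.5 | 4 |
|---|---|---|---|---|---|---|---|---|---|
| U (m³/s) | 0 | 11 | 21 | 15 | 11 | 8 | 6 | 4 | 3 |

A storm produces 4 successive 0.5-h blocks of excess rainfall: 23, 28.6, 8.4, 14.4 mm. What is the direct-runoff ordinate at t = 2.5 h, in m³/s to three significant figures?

By discrete convolution, Q_j = Σ (P_i / 10 mm) · U_{j−i}.
At t = 2.5 h (j=5): Q = (23/10)·8 + (28.6/10)·11 + (8.4/10)·15 + (14.4/10)·21 = 92.7 m³/s.

Q ≈ 92.7 m³/s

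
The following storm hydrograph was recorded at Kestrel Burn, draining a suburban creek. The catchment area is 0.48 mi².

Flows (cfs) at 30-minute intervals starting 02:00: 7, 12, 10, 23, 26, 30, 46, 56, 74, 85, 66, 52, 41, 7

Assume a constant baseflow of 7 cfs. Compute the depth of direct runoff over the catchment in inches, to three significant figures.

Direct runoff: 0.0, 5.0, 3.0, 16.0, 19.0, 23.0, 39.0, 49.0, 67.0, 78.0, 59.0, 45.0, 34.0, 0.0 cfs; ΣQ_DR = 437.0 cfs.
V = ΣQ_DR · Δt = 437.0 × 1800 s = 7.866 × 10^5 ft³.
Over A = 0.48 mi², depth = V / A = 0.705 in.

d ≈ 0.705 in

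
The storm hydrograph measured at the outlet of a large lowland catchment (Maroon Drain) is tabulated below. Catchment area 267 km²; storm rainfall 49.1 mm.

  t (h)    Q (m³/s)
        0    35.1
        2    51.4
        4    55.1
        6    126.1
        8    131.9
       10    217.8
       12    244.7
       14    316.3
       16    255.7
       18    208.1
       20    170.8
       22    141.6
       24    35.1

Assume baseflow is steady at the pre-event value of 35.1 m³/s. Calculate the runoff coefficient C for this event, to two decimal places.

ΣQ_DR = 1533 m³/s; V = ΣQ_DR·Δt = 1.104 × 10^7 m³.
Runoff depth d = V / A = 41.35 mm.
C = d / P = 41.35 / 49.1 = 0.84.

C ≈ 0.84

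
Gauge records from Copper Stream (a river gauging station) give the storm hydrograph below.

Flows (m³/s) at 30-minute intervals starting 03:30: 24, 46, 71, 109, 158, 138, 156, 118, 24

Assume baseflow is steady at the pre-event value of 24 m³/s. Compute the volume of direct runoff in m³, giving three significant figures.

V ≈ 1.13 × 10^6 m³

Direct-runoff ordinates (Q − Q_b): 0.0, 22.0, 47.0, 85.0, 134.0, 114.0, 132.0, 94.0, 0.0 m³/s.
ΣQ_DR = 628.0 m³/s.
With Δt = 0.5 h = 1800 s, V = ΣQ_DR · Δt = 628.0 × 1800 = 1.13 × 10^6 m³.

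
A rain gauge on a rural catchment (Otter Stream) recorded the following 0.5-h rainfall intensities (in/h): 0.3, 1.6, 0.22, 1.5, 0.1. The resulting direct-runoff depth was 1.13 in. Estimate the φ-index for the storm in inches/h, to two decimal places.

Only the 2 blocks with intensity above φ contribute runoff: 1.6, 1.5 in/h.
Σ(I−φ)·Δt = d  ⇒  (1.6+1.5 − 2φ)·0.5 = 1.13
φ = (3.100 − 1.13/0.5) / 2 = 0.42 in/h.

φ ≈ 0.42 in/h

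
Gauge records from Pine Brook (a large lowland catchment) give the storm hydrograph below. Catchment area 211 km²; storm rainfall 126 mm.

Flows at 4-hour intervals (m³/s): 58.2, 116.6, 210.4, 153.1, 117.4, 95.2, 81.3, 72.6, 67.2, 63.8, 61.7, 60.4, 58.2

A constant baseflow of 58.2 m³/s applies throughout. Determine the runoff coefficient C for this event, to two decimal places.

ΣQ_DR = 459.5 m³/s; V = ΣQ_DR·Δt = 6.617 × 10^6 m³.
Runoff depth d = V / A = 31.36 mm.
C = d / P = 31.36 / 126 = 0.25.

C ≈ 0.25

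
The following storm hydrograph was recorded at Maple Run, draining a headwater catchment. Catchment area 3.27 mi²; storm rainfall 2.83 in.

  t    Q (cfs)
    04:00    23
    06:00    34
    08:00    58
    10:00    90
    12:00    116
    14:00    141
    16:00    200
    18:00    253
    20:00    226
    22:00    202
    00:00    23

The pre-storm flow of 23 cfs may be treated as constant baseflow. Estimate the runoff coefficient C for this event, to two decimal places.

ΣQ_DR = 1113 cfs; V = ΣQ_DR·Δt = 8.014 × 10^6 ft³.
Runoff depth d = V / A = 1.055 in.
C = d / P = 1.055 / 2.83 = 0.37.

C ≈ 0.37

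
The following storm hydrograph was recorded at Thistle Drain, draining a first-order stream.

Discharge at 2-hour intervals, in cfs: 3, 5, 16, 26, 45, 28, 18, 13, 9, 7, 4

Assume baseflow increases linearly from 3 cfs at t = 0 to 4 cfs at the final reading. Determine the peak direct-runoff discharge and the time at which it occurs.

Q_p = 41.60 cfs at t = 8 h

Subtracting baseflow gives direct-runoff ordinates: 0.00, 1.90, 12.80, 22.70, 41.60, 24.50, 14.40, 9.30, 5.20, 3.10, 0.00 cfs.
The maximum is 41.60 cfs, occurring at the reading for t = 8 h.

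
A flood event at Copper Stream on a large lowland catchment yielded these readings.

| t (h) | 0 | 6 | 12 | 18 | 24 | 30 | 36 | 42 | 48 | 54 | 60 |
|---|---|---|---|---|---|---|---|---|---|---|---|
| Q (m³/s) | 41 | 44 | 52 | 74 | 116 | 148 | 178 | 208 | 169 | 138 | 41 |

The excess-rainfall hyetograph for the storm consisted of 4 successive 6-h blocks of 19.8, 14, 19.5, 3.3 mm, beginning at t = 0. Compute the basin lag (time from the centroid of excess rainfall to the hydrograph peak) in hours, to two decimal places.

t_L ≈ 32.33 h

Centroid of excess rainfall: t_c = Σ P_i·t̄_i / ΣP_i = 9.6678 h (block centres at 3, 9, 15, 21 h).
Hydrograph peak occurs at t = 42 h, so basin lag t_L = 42 − 9.6678 = 32.33 h.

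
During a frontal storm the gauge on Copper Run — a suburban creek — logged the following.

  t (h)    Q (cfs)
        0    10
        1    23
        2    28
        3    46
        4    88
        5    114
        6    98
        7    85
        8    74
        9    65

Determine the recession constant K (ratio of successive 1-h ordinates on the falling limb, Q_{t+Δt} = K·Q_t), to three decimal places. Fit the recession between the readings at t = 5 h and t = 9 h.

Using the recession-limb readings at t = 5 h and t = 9 h: Q falls from 114 to 65 cfs over 4 intervals.
K = (Q₂/Q₁)^(1/4) = (65/114)^(1/4) = 0.869.

K ≈ 0.869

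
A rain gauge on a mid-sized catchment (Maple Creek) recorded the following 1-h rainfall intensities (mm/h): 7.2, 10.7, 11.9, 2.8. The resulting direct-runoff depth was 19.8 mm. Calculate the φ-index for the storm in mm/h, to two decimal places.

φ ≈ 3.33 mm/h

Only the 3 blocks with intensity above φ contribute runoff: 7.2, 10.7, 11.9 mm/h.
Σ(I−φ)·Δt = d  ⇒  (7.2+10.7+11.9 − 3φ)·1 = 19.8
φ = (29.80 − 19.8/1) / 3 = 3.33 mm/h.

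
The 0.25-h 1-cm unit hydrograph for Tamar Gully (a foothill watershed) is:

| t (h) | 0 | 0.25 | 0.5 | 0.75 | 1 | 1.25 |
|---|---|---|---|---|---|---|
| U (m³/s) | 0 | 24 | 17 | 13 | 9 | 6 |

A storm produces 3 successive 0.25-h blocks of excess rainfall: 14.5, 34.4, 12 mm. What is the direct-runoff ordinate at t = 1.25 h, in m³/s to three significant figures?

Q ≈ 55.3 m³/s

By discrete convolution, Q_j = Σ (P_i / 10 mm) · U_{j−i}.
At t = 1.25 h (j=5): Q = (14.5/10)·6 + (34.4/10)·9 + (12/10)·13 = 55.3 m³/s.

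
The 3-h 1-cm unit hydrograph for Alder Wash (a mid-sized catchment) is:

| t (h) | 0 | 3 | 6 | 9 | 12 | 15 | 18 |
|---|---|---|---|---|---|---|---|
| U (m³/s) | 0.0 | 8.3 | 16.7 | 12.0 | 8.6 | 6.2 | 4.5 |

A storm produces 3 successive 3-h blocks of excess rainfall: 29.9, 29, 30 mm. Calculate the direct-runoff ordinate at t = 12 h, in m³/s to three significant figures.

Q ≈ 111 m³/s

By discrete convolution, Q_j = Σ (P_i / 10 mm) · U_{j−i}.
At t = 12 h (j=4): Q = (29.9/10)·8.6 + (29/10)·12.0 + (30/10)·16.7 = 111 m³/s.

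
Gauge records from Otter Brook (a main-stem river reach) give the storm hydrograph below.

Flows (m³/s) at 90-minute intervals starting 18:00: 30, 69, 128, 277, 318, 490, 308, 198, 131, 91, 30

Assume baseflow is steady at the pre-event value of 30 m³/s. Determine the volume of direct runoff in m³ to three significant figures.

V ≈ 9.40 × 10^6 m³

Direct-runoff ordinates (Q − Q_b): 0.0, 39.0, 98.0, 247.0, 288.0, 460.0, 278.0, 168.0, 101.0, 61.0, 0.0 m³/s.
ΣQ_DR = 1740 m³/s.
With Δt = 1.5 h = 5400 s, V = ΣQ_DR · Δt = 1740 × 5400 = 9.40 × 10^6 m³.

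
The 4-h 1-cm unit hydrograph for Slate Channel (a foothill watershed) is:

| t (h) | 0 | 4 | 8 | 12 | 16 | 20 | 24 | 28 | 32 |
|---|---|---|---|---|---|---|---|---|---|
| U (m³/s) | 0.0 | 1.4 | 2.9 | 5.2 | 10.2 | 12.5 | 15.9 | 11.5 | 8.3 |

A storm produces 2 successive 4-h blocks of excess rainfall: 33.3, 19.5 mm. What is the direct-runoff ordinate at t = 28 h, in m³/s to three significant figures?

Q ≈ 69.3 m³/s

By discrete convolution, Q_j = Σ (P_i / 10 mm) · U_{j−i}.
At t = 28 h (j=7): Q = (33.3/10)·11.5 + (19.5/10)·15.9 = 69.3 m³/s.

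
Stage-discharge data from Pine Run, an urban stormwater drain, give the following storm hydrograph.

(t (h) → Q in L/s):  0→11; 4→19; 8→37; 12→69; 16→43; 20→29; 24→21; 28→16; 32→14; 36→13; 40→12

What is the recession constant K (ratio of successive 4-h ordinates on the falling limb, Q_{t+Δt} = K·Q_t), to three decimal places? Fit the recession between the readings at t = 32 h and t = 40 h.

K ≈ 0.926

Using the recession-limb readings at t = 32 h and t = 40 h: Q falls from 14 to 12 L/s over 2 intervals.
K = (Q₂/Q₁)^(1/2) = (12/14)^(1/2) = 0.926.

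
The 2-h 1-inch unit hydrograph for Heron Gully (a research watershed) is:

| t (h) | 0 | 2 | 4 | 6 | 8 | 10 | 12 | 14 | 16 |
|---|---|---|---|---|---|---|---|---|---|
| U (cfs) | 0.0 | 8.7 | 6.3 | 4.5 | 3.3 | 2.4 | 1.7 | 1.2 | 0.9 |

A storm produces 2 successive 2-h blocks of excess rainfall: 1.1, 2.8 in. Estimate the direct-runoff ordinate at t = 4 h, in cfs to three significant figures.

Q ≈ 31.3 cfs

By discrete convolution, Q_j = Σ (P_i / 1 in) · U_{j−i}.
At t = 4 h (j=2): Q = (1.1/1)·6.3 + (2.8/1)·8.7 = 31.3 cfs.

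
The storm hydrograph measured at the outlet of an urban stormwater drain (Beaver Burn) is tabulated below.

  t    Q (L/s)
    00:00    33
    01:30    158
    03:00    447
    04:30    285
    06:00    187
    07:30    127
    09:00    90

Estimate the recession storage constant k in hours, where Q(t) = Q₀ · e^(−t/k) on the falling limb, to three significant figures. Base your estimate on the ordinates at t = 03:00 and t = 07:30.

On the falling limb, Q drops from 447 to 127 L/s between t = 03:00 and t = 07:30 (Δt = 4.5 h).
k = −Δt / ln(Q₂/Q₁) = −4.5 / ln(127/447) = 3.58 h.

k ≈ 3.58 h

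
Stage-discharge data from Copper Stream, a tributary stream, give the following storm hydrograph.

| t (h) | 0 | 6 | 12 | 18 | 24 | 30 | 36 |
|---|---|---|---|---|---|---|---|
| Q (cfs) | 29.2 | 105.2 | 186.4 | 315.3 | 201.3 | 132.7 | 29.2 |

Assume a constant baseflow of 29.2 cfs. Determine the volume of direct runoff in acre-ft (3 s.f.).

V ≈ 394 acre-ft

Direct-runoff ordinates (Q − Q_b): 0.0, 76.0, 157.2, 286.1, 172.1, 103.5, 0.0 cfs.
ΣQ_DR = 794.9 cfs.
With Δt = 6 h = 21600 s, V = ΣQ_DR · Δt = 794.9 × 21600 = 1.72 × 10^7 ft³ = 394 acre-ft.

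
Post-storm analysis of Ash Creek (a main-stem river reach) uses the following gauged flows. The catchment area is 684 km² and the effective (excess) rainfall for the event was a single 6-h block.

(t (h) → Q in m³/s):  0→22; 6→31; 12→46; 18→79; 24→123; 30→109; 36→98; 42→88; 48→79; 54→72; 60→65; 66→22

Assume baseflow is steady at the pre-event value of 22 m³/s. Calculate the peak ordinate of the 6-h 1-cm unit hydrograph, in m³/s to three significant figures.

U_p ≈ 56.1 m³/s

Direct runoff: 0.0, 9.0, 24.0, 57.0, 101.0, 87.0, 76.0, 66.0, 57.0, 50.0, 43.0, 0.0 m³/s; ΣQ_DR = 570.0 m³/s, peak = 101.0 m³/s.
Runoff depth d = ΣQ_DR·Δt / A = 570.0 × 21600 / (684 km²) = 18.00 mm.
The 1-cm UH is the DRH scaled by (10 mm)/d, so U_p = 101.0 × 10/18.00 = 56.1 m³/s.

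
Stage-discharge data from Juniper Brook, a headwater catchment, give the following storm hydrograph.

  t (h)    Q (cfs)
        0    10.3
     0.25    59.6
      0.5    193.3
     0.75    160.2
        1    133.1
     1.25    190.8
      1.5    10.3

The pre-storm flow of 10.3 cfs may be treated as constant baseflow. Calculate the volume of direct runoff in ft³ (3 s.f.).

V ≈ 6.17 × 10^5 ft³

Direct-runoff ordinates (Q − Q_b): 0.0, 49.3, 183.0, 149.9, 122.8, 180.5, 0.0 cfs.
ΣQ_DR = 685.5 cfs.
With Δt = 0.25 h = 900 s, V = ΣQ_DR · Δt = 685.5 × 900 = 6.17 × 10^5 ft³.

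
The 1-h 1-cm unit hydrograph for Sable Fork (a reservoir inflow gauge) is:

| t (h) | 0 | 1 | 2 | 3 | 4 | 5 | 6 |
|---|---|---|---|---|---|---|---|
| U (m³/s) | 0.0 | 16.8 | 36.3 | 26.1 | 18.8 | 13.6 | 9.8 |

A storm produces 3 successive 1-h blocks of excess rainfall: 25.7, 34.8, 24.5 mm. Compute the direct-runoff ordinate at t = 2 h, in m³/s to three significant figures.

By discrete convolution, Q_j = Σ (P_i / 10 mm) · U_{j−i}.
At t = 2 h (j=2): Q = (25.7/10)·36.3 + (34.8/10)·16.8 + (24.5/10)·0.0 = 152 m³/s.

Q ≈ 152 m³/s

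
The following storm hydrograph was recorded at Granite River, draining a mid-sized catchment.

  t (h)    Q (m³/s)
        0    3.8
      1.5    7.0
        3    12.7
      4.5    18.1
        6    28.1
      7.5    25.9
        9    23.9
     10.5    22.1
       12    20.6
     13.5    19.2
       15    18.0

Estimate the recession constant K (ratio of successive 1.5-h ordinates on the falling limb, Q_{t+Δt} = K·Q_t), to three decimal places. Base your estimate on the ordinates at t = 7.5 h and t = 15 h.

Using the recession-limb readings at t = 7.5 h and t = 15 h: Q falls from 25.9 to 18.0 m³/s over 5 intervals.
K = (Q₂/Q₁)^(1/5) = (18.0/25.9)^(1/5) = 0.930.

K ≈ 0.930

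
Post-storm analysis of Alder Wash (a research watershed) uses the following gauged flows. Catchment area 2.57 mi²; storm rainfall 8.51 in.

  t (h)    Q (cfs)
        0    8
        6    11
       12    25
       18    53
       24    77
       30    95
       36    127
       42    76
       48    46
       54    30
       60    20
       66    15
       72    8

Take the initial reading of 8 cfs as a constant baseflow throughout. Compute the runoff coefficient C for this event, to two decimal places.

ΣQ_DR = 487.0 cfs; V = ΣQ_DR·Δt = 1.052 × 10^7 ft³.
Runoff depth d = V / A = 1.762 in.
C = d / P = 1.762 / 8.51 = 0.21.

C ≈ 0.21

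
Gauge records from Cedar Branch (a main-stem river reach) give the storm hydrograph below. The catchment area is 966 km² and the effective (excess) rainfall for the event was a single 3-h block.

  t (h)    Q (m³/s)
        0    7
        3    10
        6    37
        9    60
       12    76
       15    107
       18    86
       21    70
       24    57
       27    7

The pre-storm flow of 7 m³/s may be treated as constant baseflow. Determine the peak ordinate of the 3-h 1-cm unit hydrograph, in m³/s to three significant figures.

U_p ≈ 200 m³/s

Direct runoff: 0.0, 3.0, 30.0, 53.0, 69.0, 100.0, 79.0, 63.0, 50.0, 0.0 m³/s; ΣQ_DR = 447.0 m³/s, peak = 100.0 m³/s.
Runoff depth d = ΣQ_DR·Δt / A = 447.0 × 10800 / (966 km²) = 4.998 mm.
The 1-cm UH is the DRH scaled by (10 mm)/d, so U_p = 100.0 × 10/4.998 = 200 m³/s.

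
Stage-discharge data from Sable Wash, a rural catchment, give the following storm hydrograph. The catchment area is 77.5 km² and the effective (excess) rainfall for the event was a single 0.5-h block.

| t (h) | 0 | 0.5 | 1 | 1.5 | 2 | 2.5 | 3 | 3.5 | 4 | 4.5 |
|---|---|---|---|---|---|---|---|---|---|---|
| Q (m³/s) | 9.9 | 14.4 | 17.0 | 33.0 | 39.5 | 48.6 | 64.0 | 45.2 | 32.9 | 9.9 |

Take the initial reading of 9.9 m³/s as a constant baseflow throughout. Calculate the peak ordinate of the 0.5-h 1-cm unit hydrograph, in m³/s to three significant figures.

Direct runoff: 0.0, 4.5, 7.1, 23.1, 29.6, 38.7, 54.1, 35.3, 23.0, 0.0 m³/s; ΣQ_DR = 215.4 m³/s, peak = 54.1 m³/s.
Runoff depth d = ΣQ_DR·Δt / A = 215.4 × 1800 / (77.5 km²) = 5.003 mm.
The 1-cm UH is the DRH scaled by (10 mm)/d, so U_p = 54.1 × 10/5.003 = 108 m³/s.

U_p ≈ 108 m³/s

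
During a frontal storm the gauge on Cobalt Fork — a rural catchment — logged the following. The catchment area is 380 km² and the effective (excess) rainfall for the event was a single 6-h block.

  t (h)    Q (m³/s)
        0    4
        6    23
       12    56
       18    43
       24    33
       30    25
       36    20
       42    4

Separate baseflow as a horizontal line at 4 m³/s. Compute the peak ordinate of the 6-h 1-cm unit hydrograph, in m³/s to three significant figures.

Direct runoff: 0.0, 19.0, 52.0, 39.0, 29.0, 21.0, 16.0, 0.0 m³/s; ΣQ_DR = 176.0 m³/s, peak = 52.0 m³/s.
Runoff depth d = ΣQ_DR·Δt / A = 176.0 × 21600 / (380 km²) = 10.00 mm.
The 1-cm UH is the DRH scaled by (10 mm)/d, so U_p = 52.0 × 10/10.00 = 52.0 m³/s.

U_p ≈ 52.0 m³/s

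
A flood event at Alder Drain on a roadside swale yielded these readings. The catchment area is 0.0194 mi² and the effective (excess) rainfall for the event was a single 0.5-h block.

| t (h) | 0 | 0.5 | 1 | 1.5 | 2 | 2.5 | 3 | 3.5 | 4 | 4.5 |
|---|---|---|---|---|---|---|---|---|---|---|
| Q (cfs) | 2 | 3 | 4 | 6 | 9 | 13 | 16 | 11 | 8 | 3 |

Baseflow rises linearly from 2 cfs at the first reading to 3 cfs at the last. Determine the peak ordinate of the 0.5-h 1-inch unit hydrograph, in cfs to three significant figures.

Direct runoff: 0.00, 0.89, 1.78, 3.67, 6.56, 10.44, 13.33, 8.22, 5.11, 0.00 cfs; ΣQ_DR = 50.00 cfs, peak = 13.33 cfs.
Runoff depth d = ΣQ_DR·Δt / A = 50.00 × 1800 / (0.0194 mi²) = 1.997 in.
The 1-inch UH is the DRH scaled by (1 in)/d, so U_p = 13.33 × 1/1.997 = 6.68 cfs.

U_p ≈ 6.68 cfs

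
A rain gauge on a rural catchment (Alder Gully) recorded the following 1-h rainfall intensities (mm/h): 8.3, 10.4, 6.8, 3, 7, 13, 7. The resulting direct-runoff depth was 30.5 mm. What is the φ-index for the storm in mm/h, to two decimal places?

φ ≈ 3.67 mm/h

Only the 6 blocks with intensity above φ contribute runoff: 8.3, 10.4, 6.8, 7, 13, 7 mm/h.
Σ(I−φ)·Δt = d  ⇒  (8.3+10.4+6.8+7+13+7 − 6φ)·1 = 30.5
φ = (52.50 − 30.5/1) / 6 = 3.67 mm/h.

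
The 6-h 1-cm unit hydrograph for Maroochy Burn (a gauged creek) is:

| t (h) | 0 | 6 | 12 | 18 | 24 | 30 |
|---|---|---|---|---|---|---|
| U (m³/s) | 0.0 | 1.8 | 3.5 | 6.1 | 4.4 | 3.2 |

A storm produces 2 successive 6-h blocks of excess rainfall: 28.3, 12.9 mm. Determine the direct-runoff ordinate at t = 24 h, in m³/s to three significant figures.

By discrete convolution, Q_j = Σ (P_i / 10 mm) · U_{j−i}.
At t = 24 h (j=4): Q = (28.3/10)·4.4 + (12.9/10)·6.1 = 20.3 m³/s.

Q ≈ 20.3 m³/s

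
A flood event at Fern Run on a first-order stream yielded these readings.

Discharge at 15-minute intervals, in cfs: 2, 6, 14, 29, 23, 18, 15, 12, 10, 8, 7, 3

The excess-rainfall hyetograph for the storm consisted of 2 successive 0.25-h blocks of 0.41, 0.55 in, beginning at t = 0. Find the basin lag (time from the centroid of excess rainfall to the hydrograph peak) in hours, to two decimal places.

Centroid of excess rainfall: t_c = Σ P_i·t̄_i / ΣP_i = 0.2682 h (block centres at 0.125, 0.375 h).
Hydrograph peak occurs at t = 0.75 h, so basin lag t_L = 0.75 − 0.2682 = 0.48 h.

t_L ≈ 0.48 h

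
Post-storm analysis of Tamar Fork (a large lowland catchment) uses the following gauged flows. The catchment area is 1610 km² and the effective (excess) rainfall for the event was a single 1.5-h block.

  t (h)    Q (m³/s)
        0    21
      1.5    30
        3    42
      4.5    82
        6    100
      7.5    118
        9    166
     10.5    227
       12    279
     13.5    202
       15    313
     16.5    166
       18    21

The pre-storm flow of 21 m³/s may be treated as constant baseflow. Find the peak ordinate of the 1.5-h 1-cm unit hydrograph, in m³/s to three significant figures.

U_p ≈ 583 m³/s

Direct runoff: 0.0, 9.0, 21.0, 61.0, 79.0, 97.0, 145.0, 206.0, 258.0, 181.0, 292.0, 145.0, 0.0 m³/s; ΣQ_DR = 1494 m³/s, peak = 292.0 m³/s.
Runoff depth d = ΣQ_DR·Δt / A = 1494 × 5400 / (1610 km²) = 5.011 mm.
The 1-cm UH is the DRH scaled by (10 mm)/d, so U_p = 292.0 × 10/5.011 = 583 m³/s.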